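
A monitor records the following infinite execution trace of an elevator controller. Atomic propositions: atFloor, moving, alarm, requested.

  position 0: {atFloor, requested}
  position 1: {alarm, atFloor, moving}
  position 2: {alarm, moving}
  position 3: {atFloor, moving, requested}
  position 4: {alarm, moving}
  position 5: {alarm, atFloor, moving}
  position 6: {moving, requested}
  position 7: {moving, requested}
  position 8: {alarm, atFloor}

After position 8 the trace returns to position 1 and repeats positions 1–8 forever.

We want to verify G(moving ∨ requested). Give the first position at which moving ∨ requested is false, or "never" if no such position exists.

8

Check moving ∨ requested at each position in order: 0 ✓, 1 ✓, 2 ✓, 3 ✓, 4 ✓, 5 ✓, 6 ✓, 7 ✓.
At position 8 the labels are {alarm, atFloor}, so moving ∨ requested is false there. This is the first violation.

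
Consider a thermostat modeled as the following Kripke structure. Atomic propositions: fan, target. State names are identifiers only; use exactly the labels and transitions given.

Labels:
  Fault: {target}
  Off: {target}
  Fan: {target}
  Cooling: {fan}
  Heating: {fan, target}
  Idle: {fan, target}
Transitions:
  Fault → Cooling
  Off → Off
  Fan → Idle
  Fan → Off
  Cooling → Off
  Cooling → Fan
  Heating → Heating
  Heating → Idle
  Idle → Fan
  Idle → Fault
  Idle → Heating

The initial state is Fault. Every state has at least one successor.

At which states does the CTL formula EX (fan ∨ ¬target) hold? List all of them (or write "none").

States satisfying fan ∨ ¬target: {Cooling, Heating, Idle}.
States satisfying EX (fan ∨ ¬target): {Fault, Fan, Heating, Idle}.

{Fault, Fan, Heating, Idle}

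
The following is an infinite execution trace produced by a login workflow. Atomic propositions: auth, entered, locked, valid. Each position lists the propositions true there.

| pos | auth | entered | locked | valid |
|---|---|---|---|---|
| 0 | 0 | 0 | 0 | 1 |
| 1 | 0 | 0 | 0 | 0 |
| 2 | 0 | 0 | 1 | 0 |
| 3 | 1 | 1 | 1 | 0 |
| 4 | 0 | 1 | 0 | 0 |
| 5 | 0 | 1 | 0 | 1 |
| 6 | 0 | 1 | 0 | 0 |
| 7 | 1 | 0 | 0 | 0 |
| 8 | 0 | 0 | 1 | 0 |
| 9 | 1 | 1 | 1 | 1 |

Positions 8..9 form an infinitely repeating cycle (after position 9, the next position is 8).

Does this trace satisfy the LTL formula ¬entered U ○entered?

Walking from position 0: ○entered first holds at position 2, and ¬entered holds at every earlier position along the way, so ¬entered U ○entered holds.

Yes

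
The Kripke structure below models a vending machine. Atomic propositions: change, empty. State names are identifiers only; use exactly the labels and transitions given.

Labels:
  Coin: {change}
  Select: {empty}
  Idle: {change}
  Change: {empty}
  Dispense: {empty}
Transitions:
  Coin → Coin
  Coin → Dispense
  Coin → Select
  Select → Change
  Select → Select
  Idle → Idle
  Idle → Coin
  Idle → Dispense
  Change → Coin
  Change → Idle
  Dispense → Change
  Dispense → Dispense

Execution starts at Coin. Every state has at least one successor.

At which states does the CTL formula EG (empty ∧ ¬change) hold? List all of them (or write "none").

States satisfying empty ∧ ¬change: {Select, Change, Dispense}.
States satisfying EG (empty ∧ ¬change): {Select, Dispense}.

{Select, Dispense}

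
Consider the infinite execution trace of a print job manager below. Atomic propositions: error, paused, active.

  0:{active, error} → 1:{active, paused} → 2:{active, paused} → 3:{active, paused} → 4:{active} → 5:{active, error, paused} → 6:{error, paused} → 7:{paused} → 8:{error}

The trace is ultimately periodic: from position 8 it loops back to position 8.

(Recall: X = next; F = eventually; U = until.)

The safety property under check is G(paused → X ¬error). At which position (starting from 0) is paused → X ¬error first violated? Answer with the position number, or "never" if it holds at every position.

Check paused → X ¬error at each position in order: 0 ✓, 1 ✓, 2 ✓, 3 ✓, 4 ✓.
At position 5 the labels are {active, error, paused} and the next position 6 has {error, paused}, so paused → X ¬error is false there. This is the first violation.

5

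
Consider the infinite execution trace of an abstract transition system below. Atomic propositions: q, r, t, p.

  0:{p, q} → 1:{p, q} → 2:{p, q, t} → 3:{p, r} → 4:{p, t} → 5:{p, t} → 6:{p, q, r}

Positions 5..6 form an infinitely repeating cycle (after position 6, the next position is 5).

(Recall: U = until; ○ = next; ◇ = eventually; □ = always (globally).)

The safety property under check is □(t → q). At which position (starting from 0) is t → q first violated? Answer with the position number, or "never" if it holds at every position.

4

Check t → q at each position in order: 0 ✓, 1 ✓, 2 ✓, 3 ✓.
At position 4 the labels are {p, t}, so t → q is false there. This is the first violation.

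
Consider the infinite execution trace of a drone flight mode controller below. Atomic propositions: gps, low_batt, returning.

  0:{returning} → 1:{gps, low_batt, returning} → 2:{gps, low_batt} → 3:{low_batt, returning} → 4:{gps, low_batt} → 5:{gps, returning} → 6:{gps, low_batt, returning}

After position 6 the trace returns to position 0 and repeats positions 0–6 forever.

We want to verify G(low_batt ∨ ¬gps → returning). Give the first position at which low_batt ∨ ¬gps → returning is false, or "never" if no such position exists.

Check low_batt ∨ ¬gps → returning at each position in order: 0 ✓, 1 ✓.
At position 2 the labels are {gps, low_batt}, so low_batt ∨ ¬gps → returning is false there. This is the first violation.

2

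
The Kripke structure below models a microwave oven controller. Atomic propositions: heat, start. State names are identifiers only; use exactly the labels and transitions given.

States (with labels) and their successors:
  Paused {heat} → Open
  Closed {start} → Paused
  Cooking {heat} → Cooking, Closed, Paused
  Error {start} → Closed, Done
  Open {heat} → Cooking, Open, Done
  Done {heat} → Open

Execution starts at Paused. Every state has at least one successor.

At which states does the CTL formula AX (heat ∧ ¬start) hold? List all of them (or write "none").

{Paused, Closed, Open, Done}

States satisfying heat ∧ ¬start: {Paused, Cooking, Open, Done}.
States satisfying AX (heat ∧ ¬start): {Paused, Closed, Open, Done}.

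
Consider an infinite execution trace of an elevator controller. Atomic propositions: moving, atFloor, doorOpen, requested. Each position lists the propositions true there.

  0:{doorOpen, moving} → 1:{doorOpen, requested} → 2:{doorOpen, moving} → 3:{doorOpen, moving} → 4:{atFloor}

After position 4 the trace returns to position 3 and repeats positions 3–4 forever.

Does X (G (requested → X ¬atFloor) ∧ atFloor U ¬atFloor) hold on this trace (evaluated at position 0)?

The position after 0 is 1; G (requested → X ¬atFloor) ∧ atFloor U ¬atFloor is true there.

Holds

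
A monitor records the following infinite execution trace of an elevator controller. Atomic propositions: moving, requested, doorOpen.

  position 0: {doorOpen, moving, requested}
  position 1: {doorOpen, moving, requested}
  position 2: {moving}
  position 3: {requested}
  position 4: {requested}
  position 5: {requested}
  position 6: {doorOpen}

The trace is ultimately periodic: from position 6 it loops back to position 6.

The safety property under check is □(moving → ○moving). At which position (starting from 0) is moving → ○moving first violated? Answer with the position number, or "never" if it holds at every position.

Check moving → ○moving at each position in order: 0 ✓, 1 ✓.
At position 2 the labels are {moving} and the next position 3 has {requested}, so moving → ○moving is false there. This is the first violation.

2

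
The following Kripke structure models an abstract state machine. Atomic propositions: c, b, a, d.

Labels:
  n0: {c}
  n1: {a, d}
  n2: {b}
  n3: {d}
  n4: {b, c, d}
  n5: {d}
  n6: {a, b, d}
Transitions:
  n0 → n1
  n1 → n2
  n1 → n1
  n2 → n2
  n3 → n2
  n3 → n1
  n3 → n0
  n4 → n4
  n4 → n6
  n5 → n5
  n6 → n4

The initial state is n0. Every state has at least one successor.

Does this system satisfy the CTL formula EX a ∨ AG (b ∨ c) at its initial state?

States satisfying a: {n1, n6}.
States satisfying EX a: {n0, n1, n3, n4}.
States satisfying b ∨ c: {n0, n2, n4, n6}.
States satisfying AG (b ∨ c): {n2, n4, n6}.
States satisfying EX a ∨ AG (b ∨ c): {n0, n1, n2, n3, n4, n6}.
n0 ∈ Sat(EX a ∨ AG (b ∨ c)).

Holds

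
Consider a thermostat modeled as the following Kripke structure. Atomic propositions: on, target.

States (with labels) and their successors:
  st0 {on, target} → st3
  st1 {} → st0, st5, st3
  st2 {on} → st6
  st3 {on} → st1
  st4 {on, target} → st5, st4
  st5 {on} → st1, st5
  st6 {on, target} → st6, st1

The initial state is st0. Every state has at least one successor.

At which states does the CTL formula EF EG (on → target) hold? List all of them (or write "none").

{st2, st4, st6}

States satisfying EG (on → target): {st4, st6}.
States satisfying EF EG (on → target): {st2, st4, st6}.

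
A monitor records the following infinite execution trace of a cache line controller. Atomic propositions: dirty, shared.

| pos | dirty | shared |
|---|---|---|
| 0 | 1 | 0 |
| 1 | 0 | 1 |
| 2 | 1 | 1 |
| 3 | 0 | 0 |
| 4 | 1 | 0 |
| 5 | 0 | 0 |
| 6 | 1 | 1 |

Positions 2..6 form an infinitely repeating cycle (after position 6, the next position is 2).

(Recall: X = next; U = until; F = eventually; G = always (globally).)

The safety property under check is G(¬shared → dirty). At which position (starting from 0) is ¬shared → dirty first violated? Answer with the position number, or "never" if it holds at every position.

3

Check ¬shared → dirty at each position in order: 0 ✓, 1 ✓, 2 ✓.
At position 3 the labels are {}, so ¬shared → dirty is false there. This is the first violation.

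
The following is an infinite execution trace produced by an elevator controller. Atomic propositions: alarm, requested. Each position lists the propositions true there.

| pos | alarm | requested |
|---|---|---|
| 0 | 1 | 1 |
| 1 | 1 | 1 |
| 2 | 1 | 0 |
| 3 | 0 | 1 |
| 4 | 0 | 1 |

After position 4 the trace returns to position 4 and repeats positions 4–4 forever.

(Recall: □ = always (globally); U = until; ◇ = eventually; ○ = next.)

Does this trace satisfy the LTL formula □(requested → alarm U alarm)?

requested → alarm U alarm must hold at every position from 0 onward. It fails at position 3, so □(requested → alarm U alarm) is false.
Positions where requested holds: 0, 1, 3, 4.
Check alarm U alarm at each: 0→ok, 1→ok, 3→fails, 4→fails.

Violated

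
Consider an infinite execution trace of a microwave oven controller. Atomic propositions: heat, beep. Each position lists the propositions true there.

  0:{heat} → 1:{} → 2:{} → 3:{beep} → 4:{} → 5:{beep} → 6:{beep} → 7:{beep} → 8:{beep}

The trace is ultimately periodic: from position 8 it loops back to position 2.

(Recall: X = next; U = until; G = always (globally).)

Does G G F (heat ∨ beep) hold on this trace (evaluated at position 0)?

G F (heat ∨ beep) holds at every position 0..8, and those are all positions ever visited, so G G F (heat ∨ beep) holds.

Holds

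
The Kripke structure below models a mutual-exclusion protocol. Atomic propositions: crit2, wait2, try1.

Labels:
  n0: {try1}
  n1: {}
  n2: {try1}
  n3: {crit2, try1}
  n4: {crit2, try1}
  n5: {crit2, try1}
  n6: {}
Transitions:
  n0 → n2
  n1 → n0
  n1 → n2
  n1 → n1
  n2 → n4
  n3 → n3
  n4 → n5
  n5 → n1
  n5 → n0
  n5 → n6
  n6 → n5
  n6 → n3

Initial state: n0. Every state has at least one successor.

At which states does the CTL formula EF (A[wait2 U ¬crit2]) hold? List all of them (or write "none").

States satisfying A[wait2 U ¬crit2]: {n0, n1, n2, n6}.
States satisfying EF (A[wait2 U ¬crit2]): {n0, n1, n2, n4, n5, n6}.

{n0, n1, n2, n4, n5, n6}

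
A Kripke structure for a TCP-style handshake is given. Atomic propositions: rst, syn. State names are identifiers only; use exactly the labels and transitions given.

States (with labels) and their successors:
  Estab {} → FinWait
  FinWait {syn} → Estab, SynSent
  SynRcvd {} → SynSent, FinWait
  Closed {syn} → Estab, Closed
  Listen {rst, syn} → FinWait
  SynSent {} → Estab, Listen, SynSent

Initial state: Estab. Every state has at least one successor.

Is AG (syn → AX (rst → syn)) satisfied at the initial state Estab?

States satisfying syn → AX (rst → syn): {Estab, FinWait, SynRcvd, Closed, Listen, SynSent}.
States satisfying AG (syn → AX (rst → syn)): {Estab, FinWait, SynRcvd, Closed, Listen, SynSent}.
Every state reachable from Estab satisfies syn → AX (rst → syn).
Estab ∈ Sat(AG (syn → AX (rst → syn))).

Yes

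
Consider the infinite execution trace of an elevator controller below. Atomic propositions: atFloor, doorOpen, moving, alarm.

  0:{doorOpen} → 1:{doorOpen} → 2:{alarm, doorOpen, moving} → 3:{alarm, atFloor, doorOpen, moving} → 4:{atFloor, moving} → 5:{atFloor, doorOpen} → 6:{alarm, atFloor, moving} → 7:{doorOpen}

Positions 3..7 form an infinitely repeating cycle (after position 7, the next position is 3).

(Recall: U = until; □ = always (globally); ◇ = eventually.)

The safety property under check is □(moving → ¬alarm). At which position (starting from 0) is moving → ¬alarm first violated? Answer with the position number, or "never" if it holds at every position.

Check moving → ¬alarm at each position in order: 0 ✓, 1 ✓.
At position 2 the labels are {alarm, doorOpen, moving}, so moving → ¬alarm is false there. This is the first violation.

2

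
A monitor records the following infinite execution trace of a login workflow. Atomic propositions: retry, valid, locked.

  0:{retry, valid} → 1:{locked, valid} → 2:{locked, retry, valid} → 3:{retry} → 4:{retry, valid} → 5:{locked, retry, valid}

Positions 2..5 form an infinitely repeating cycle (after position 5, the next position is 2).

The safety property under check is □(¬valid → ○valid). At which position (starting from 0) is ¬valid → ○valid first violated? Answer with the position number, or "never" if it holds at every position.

¬valid → ○valid holds at every position 0..5, and those are all the positions the trace ever visits, so the invariant □(¬valid → ○valid) is never violated.

never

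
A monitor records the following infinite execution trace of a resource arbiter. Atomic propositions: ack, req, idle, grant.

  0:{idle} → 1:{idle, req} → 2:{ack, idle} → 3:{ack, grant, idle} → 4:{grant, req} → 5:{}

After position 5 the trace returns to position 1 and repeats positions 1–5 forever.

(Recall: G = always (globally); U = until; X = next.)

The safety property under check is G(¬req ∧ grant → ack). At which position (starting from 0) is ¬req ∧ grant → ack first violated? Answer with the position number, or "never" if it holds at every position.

¬req ∧ grant → ack holds at every position 0..5, and those are all the positions the trace ever visits, so the invariant G(¬req ∧ grant → ack) is never violated.

never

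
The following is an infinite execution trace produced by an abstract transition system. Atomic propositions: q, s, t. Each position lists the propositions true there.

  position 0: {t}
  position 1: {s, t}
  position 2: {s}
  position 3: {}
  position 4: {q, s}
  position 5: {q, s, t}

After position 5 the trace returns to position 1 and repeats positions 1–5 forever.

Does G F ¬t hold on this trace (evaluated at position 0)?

Satisfied

F ¬t holds at every position 0..5, and those are all positions ever visited, so G F ¬t holds.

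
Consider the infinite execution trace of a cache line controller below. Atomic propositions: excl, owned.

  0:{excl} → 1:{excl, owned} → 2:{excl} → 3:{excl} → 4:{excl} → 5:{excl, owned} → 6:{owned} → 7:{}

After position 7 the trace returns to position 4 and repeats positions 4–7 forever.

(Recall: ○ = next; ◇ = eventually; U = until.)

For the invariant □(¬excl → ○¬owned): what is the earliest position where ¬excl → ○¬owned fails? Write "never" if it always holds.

never

¬excl → ○¬owned holds at every position 0..7, and those are all the positions the trace ever visits, so the invariant □(¬excl → ○¬owned) is never violated.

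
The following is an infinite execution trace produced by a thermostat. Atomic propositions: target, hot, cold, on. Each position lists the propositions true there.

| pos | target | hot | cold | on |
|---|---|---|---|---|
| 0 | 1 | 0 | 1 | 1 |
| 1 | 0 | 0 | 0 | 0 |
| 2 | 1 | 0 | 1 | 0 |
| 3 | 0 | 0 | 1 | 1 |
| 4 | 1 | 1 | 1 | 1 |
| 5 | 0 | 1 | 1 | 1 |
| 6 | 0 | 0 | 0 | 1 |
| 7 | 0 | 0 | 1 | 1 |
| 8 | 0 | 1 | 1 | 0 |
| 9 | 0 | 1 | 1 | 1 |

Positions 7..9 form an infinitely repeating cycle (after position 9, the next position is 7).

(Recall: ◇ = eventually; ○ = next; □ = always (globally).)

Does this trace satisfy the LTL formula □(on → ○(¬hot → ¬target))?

on → ○(¬hot → ¬target) holds at every position 0..9, and those are all positions ever visited, so □(on → ○(¬hot → ¬target)) holds.
Positions where on holds: 0, 3, 4, 5, 6, 7, 9.
Check ○(¬hot → ¬target) at each: 0→ok, 3→ok, 4→ok, 5→ok, 6→ok, 7→ok, 9→ok.

Satisfied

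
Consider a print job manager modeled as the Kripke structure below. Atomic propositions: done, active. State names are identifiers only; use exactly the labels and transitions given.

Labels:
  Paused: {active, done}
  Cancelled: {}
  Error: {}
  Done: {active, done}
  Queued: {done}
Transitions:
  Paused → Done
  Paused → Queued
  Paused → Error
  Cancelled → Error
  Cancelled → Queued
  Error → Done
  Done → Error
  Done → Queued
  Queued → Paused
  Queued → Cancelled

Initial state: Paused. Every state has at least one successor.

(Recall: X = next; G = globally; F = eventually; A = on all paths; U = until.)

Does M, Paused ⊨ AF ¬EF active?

States satisfying ¬EF active: ∅.
States satisfying AF ¬EF active: ∅.
There is a path from Paused along which ¬EF active never holds.
Paused ∉ Sat(AF ¬EF active).

Violated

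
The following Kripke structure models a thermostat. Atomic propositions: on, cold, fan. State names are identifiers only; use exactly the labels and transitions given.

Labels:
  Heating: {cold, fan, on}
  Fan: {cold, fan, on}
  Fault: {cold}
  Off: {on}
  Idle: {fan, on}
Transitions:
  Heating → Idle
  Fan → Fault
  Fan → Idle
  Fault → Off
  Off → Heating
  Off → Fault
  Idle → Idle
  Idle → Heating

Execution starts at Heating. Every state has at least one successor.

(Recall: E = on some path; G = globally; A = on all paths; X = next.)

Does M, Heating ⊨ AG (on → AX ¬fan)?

States satisfying on → AX ¬fan: {Fault}.
States satisfying AG (on → AX ¬fan): ∅.
Heating is reachable from Heating and violates on → AX ¬fan, so AG fails at Heating.
Heating ∉ Sat(AG (on → AX ¬fan)).

Violated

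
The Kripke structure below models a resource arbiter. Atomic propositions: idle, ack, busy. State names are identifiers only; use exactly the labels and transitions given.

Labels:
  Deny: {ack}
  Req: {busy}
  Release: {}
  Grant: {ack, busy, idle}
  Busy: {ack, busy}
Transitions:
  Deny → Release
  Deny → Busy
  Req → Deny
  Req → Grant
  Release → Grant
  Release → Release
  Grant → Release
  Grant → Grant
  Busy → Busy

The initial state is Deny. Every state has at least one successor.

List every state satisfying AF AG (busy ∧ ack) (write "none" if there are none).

States satisfying AG (busy ∧ ack): {Busy}.
States satisfying AF AG (busy ∧ ack): {Busy}.

{Busy}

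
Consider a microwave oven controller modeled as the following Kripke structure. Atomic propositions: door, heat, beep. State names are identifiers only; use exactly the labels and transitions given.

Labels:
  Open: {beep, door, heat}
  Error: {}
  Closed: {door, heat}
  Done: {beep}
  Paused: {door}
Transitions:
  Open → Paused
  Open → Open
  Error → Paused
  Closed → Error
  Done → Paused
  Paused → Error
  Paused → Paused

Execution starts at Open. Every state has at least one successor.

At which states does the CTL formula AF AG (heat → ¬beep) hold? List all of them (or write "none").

{Error, Closed, Done, Paused}

States satisfying AG (heat → ¬beep): {Error, Closed, Done, Paused}.
States satisfying AF AG (heat → ¬beep): {Error, Closed, Done, Paused}.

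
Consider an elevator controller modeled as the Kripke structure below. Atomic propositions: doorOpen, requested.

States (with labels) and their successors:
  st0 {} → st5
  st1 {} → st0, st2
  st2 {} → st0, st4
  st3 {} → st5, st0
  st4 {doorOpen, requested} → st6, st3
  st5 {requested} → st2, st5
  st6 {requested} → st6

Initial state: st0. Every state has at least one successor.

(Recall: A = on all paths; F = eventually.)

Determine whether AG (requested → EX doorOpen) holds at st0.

Violated

States satisfying requested → EX doorOpen: {st0, st1, st2, st3}.
States satisfying AG (requested → EX doorOpen): ∅.
st4 is reachable from st0 and violates requested → EX doorOpen, so AG fails at st0.
st0 ∉ Sat(AG (requested → EX doorOpen)).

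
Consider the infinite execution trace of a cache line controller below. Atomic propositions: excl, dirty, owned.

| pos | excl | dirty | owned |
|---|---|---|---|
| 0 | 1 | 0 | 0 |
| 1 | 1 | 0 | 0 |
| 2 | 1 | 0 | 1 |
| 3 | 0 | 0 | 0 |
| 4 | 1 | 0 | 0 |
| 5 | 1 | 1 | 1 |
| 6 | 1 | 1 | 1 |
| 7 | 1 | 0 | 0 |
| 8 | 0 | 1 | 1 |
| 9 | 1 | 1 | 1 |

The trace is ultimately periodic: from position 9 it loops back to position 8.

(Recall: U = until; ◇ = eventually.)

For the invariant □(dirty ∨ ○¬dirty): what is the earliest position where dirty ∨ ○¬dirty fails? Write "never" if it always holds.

Check dirty ∨ ○¬dirty at each position in order: 0 ✓, 1 ✓, 2 ✓, 3 ✓.
At position 4 the labels are {excl} and the next position 5 has {dirty, excl, owned}, so dirty ∨ ○¬dirty is false there. This is the first violation.

4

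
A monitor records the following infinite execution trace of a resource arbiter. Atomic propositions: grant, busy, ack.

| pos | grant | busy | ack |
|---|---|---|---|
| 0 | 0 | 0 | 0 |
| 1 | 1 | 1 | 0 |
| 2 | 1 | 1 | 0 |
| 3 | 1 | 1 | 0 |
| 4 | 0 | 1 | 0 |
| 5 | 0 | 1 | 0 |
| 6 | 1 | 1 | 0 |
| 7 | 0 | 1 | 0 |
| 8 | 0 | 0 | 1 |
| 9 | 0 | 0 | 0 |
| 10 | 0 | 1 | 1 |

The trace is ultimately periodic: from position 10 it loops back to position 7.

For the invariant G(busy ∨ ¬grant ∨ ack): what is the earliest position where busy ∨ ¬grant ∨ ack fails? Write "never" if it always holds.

busy ∨ ¬grant ∨ ack holds at every position 0..10, and those are all the positions the trace ever visits, so the invariant G(busy ∨ ¬grant ∨ ack) is never violated.

never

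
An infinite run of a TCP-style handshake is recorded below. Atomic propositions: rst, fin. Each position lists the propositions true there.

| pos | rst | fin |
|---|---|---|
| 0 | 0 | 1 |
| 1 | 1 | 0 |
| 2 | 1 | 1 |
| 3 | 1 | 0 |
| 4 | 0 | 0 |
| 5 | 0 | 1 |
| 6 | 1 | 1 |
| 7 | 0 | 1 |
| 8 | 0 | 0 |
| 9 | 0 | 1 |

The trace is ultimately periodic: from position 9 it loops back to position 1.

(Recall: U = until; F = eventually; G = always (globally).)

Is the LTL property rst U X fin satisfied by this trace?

No

Walking from position 0: at position 0, X fin has not yet held and rst fails, so rst U X fin is false.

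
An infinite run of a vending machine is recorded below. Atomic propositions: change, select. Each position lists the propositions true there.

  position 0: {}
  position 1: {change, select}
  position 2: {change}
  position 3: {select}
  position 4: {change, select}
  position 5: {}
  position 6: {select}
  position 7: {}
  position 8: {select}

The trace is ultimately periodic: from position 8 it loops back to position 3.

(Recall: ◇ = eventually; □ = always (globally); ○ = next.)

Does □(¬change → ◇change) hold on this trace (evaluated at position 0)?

Yes

¬change → ◇change holds at every position 0..8, and those are all positions ever visited, so □(¬change → ◇change) holds.
Positions where ¬change holds: 0, 3, 5, 6, 7, 8.
Check ◇change at each: 0→ok, 3→ok, 5→ok, 6→ok, 7→ok, 8→ok.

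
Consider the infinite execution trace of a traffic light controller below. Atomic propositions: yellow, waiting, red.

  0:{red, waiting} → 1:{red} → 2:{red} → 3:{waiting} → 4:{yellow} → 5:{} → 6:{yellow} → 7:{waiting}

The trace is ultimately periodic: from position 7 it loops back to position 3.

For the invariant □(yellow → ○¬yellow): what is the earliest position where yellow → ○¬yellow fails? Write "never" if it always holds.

yellow → ○¬yellow holds at every position 0..7, and those are all the positions the trace ever visits, so the invariant □(yellow → ○¬yellow) is never violated.

never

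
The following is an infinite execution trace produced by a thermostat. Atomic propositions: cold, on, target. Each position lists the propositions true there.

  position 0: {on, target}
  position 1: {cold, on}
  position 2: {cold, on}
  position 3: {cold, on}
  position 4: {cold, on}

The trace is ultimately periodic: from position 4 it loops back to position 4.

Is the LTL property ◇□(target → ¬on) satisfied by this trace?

□(target → ¬on) holds at position 1, which is reachable from 0, so ◇□(target → ¬on) holds.

Holds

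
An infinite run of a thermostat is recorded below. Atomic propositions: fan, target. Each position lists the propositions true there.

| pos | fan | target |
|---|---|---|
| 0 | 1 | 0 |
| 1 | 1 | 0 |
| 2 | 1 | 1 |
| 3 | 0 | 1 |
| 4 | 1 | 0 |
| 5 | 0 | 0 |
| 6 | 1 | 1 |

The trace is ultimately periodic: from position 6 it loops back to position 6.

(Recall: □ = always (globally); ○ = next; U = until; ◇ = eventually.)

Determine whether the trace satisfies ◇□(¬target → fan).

□(¬target → fan) holds at position 6, which is reachable from 0, so ◇□(¬target → fan) holds.

Satisfied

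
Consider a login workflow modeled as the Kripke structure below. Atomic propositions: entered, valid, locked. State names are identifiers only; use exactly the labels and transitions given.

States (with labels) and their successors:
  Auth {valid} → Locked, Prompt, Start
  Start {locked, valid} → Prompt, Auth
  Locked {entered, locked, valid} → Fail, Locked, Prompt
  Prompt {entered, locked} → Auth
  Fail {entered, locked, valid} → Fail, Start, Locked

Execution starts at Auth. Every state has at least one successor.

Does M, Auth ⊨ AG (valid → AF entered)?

No

States satisfying valid → AF entered: {Locked, Prompt, Fail}.
States satisfying AG (valid → AF entered): ∅.
Auth is reachable from Auth and violates valid → AF entered, so AG fails at Auth.
Auth ∉ Sat(AG (valid → AF entered)).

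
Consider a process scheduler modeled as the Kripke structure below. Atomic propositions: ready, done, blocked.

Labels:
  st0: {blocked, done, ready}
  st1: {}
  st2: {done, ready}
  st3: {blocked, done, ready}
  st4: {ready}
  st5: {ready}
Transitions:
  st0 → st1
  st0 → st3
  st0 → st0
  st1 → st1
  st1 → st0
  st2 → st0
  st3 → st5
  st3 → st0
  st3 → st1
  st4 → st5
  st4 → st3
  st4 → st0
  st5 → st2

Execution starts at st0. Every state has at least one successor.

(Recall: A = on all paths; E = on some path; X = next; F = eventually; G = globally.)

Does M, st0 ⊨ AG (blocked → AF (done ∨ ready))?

States satisfying blocked → AF (done ∨ ready): {st0, st1, st2, st3, st4, st5}.
States satisfying AG (blocked → AF (done ∨ ready)): {st0, st1, st2, st3, st4, st5}.
Every state reachable from st0 satisfies blocked → AF (done ∨ ready).
st0 ∈ Sat(AG (blocked → AF (done ∨ ready))).

Holds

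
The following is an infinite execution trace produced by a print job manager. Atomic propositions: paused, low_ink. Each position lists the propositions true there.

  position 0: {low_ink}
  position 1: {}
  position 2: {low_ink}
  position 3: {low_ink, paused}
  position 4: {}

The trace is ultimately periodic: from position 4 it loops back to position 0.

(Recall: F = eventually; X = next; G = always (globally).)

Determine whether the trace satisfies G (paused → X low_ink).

No

paused → X low_ink must hold at every position from 0 onward. It fails at position 3, so G (paused → X low_ink) is false.
Positions where paused holds: 3.
Check X low_ink at each: 3→fails.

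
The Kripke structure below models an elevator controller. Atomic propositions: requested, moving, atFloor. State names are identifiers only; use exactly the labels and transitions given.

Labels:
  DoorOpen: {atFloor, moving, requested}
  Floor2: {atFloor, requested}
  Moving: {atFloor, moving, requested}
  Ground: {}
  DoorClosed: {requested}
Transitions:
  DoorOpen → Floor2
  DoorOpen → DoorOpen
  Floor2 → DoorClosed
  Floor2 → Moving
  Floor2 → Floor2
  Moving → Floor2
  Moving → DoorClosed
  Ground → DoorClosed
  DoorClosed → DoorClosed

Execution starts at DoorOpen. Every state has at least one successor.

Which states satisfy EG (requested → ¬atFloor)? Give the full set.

{Ground, DoorClosed}

States satisfying requested → ¬atFloor: {Ground, DoorClosed}.
States satisfying EG (requested → ¬atFloor): {Ground, DoorClosed}.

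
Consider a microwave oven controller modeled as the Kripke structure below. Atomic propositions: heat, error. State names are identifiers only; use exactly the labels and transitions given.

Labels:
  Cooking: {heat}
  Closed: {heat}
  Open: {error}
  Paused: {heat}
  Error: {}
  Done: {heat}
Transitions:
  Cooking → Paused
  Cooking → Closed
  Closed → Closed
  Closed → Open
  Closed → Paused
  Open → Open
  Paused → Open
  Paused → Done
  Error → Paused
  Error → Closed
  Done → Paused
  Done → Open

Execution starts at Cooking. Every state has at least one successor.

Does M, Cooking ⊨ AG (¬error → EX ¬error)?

Holds

States satisfying ¬error → EX ¬error: {Cooking, Closed, Open, Paused, Error, Done}.
States satisfying AG (¬error → EX ¬error): {Cooking, Closed, Open, Paused, Error, Done}.
Every state reachable from Cooking satisfies ¬error → EX ¬error.
Cooking ∈ Sat(AG (¬error → EX ¬error)).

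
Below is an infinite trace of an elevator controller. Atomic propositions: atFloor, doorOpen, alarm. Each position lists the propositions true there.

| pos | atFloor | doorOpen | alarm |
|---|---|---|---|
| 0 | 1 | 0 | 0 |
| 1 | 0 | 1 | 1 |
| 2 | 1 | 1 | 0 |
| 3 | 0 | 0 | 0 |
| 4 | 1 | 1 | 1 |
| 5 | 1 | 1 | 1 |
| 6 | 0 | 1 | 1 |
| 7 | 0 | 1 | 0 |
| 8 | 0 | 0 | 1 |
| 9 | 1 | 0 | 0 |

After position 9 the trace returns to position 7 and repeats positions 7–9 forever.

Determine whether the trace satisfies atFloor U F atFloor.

Holds

Walking from position 0: F atFloor first holds at position 0, and atFloor holds at every earlier position along the way, so atFloor U F atFloor holds.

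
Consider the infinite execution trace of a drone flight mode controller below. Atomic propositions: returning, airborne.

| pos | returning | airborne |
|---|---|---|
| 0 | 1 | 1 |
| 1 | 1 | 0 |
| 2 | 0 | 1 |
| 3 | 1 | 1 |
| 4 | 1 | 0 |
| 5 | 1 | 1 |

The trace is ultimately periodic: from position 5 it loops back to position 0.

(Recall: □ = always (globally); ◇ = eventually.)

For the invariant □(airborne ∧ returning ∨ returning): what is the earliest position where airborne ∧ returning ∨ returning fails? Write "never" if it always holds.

Check airborne ∧ returning ∨ returning at each position in order: 0 ✓, 1 ✓.
At position 2 the labels are {airborne}, so airborne ∧ returning ∨ returning is false there. This is the first violation.

2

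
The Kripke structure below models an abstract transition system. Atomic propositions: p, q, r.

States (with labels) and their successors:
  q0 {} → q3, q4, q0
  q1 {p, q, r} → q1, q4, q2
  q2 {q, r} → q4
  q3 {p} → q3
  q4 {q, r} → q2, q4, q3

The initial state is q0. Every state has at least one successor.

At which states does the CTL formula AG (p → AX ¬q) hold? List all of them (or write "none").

States satisfying p → AX ¬q: {q0, q2, q3, q4}.
States satisfying AG (p → AX ¬q): {q0, q2, q3, q4}.

{q0, q2, q3, q4}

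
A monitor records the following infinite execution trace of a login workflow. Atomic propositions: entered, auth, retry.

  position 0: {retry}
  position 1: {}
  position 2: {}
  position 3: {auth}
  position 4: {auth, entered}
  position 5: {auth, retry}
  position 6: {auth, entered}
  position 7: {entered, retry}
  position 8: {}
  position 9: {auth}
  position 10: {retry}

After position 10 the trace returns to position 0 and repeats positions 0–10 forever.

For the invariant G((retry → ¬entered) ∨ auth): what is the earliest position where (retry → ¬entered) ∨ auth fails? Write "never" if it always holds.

7

Check (retry → ¬entered) ∨ auth at each position in order: 0 ✓, 1 ✓, 2 ✓, 3 ✓, 4 ✓, 5 ✓, 6 ✓.
At position 7 the labels are {entered, retry}, so (retry → ¬entered) ∨ auth is false there. This is the first violation.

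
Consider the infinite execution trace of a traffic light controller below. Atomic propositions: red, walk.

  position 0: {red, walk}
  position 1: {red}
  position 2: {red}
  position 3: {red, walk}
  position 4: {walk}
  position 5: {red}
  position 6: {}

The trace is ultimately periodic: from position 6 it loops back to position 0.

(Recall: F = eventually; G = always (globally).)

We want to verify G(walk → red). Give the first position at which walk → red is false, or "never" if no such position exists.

Check walk → red at each position in order: 0 ✓, 1 ✓, 2 ✓, 3 ✓.
At position 4 the labels are {walk}, so walk → red is false there. This is the first violation.

4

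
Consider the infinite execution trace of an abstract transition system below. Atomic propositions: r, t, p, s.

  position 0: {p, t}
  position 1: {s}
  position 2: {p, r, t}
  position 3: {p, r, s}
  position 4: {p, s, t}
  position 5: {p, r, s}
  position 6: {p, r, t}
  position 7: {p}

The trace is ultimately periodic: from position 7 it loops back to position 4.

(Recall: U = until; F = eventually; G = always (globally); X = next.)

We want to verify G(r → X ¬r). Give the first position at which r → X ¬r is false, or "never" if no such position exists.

Check r → X ¬r at each position in order: 0 ✓, 1 ✓.
At position 2 the labels are {p, r, t} and the next position 3 has {p, r, s}, so r → X ¬r is false there. This is the first violation.

2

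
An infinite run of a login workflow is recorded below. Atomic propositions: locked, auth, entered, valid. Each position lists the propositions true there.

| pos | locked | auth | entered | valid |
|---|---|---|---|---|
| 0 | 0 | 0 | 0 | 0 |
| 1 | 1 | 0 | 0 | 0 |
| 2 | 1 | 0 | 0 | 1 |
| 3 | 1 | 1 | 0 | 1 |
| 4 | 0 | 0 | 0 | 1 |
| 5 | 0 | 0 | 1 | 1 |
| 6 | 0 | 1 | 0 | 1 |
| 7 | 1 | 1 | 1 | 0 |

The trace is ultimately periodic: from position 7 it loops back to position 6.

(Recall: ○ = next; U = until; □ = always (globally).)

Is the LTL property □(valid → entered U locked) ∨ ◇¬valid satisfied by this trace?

valid → entered U locked must hold at every position from 0 onward. It fails at position 4, so □(valid → entered U locked) is false.
Positions where valid holds: 2, 3, 4, 5, 6.
Check entered U locked at each: 2→ok, 3→ok, 4→fails, 5→fails, 6→fails.
¬valid holds at position 0, which is reachable from 0, so ◇¬valid holds.
At position 0: □(valid → entered U locked) is false; ◇¬valid is true; so □(valid → entered U locked) ∨ ◇¬valid is true.

Satisfied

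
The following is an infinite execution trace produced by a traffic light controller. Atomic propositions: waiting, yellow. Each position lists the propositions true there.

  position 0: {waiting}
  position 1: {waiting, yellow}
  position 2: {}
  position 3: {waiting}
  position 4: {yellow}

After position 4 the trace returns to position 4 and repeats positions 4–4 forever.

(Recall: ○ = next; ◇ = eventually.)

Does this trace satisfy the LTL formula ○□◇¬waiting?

Satisfied

The position after 0 is 1; □◇¬waiting is true there.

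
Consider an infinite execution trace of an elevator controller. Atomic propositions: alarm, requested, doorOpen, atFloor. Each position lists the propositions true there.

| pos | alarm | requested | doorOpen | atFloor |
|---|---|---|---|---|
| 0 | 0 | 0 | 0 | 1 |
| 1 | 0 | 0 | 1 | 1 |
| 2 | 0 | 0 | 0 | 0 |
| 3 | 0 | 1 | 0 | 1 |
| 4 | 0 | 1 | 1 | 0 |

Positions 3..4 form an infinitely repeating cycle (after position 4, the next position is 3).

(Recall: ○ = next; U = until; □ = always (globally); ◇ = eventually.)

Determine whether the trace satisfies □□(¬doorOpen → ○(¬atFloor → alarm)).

□(¬doorOpen → ○(¬atFloor → alarm)) must hold at every position from 0 onward. It fails at position 0, so □□(¬doorOpen → ○(¬atFloor → alarm)) is false.

Does not hold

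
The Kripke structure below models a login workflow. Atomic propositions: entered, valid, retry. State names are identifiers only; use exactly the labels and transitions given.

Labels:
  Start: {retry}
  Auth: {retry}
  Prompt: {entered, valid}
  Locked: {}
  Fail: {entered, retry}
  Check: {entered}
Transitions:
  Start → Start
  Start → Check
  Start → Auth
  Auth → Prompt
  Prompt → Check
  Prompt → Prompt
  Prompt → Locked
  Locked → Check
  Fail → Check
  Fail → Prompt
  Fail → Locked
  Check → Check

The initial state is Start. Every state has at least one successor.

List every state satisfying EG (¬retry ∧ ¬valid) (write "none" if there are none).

States satisfying ¬retry ∧ ¬valid: {Locked, Check}.
States satisfying EG (¬retry ∧ ¬valid): {Locked, Check}.

{Locked, Check}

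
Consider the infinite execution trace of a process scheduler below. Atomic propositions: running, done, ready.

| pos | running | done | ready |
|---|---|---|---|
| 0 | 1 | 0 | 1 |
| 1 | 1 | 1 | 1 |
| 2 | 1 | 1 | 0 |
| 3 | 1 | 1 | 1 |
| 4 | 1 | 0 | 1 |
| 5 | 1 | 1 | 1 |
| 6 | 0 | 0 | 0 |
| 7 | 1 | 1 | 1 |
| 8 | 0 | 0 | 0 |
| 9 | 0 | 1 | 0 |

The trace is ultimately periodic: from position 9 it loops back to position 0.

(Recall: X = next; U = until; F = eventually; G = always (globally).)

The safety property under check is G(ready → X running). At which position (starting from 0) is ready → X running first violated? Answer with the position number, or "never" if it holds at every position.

5

Check ready → X running at each position in order: 0 ✓, 1 ✓, 2 ✓, 3 ✓, 4 ✓.
At position 5 the labels are {done, ready, running} and the next position 6 has {}, so ready → X running is false there. This is the first violation.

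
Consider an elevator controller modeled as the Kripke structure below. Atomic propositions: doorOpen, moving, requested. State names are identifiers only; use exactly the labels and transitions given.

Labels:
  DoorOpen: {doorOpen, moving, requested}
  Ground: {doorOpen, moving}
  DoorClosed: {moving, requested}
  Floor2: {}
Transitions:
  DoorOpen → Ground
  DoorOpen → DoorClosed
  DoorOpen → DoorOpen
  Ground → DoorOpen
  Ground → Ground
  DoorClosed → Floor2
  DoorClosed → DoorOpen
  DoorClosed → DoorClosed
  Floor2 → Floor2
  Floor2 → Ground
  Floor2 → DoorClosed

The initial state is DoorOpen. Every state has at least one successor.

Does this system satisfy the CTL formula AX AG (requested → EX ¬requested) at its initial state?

States satisfying AG (requested → EX ¬requested): {DoorOpen, Ground, DoorClosed, Floor2}.
States satisfying AX AG (requested → EX ¬requested): {DoorOpen, Ground, DoorClosed, Floor2}.
DoorOpen ∈ Sat(AX AG (requested → EX ¬requested)).

Holds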